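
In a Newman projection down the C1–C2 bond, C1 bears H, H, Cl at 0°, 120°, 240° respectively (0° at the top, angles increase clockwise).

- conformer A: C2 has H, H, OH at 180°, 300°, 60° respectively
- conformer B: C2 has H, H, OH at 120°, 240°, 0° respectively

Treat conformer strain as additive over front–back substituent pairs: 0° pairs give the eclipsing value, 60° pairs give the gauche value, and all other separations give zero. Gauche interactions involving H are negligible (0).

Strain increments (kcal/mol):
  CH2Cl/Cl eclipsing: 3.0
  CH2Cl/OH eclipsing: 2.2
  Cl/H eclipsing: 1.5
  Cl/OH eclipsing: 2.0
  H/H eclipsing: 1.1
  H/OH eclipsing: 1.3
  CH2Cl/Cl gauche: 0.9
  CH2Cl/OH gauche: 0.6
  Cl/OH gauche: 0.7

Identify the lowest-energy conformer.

A (staggered): no non-H gauche contacts → 0.0 kcal/mol.
B is eclipsed. H at 0° is eclipsed with OH at 0° (1.3); H at 120° is eclipsed with H at 120° (1.1); Cl at 240° is eclipsed with H at 240° (1.5). Total 3.9 kcal/mol.
A has the lowest total (0.0 kcal/mol).

A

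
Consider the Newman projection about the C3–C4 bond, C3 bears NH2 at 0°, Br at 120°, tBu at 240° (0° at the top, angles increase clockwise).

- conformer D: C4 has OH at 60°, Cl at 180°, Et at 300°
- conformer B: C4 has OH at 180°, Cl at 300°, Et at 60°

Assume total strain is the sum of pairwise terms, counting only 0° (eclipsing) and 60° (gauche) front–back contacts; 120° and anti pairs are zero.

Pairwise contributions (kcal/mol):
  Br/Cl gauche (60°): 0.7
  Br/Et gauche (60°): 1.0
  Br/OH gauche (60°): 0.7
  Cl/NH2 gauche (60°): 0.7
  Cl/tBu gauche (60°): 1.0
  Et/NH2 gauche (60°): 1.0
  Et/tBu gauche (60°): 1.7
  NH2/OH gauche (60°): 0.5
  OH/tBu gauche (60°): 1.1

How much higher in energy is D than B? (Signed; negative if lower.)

+0.1 kcal/mol

D (staggered): NH2–OH gauche, NH2–Et gauche, Br–OH gauche, Br–Cl gauche, tBu–Cl gauche, tBu–Et gauche; 0.5 + 1.0 + 0.7 + 0.7 + 1.0 + 1.7 = 5.6 kcal/mol.
B (staggered): NH2–Cl gauche, NH2–Et gauche, Br–OH gauche, Br–Et gauche, tBu–OH gauche, tBu–Cl gauche; 0.7 + 1.0 + 0.7 + 1.0 + 1.1 + 1.0 = 5.5 kcal/mol.
E(D) − E(B) = 5.6 − 5.5 = +0.1 kcal/mol.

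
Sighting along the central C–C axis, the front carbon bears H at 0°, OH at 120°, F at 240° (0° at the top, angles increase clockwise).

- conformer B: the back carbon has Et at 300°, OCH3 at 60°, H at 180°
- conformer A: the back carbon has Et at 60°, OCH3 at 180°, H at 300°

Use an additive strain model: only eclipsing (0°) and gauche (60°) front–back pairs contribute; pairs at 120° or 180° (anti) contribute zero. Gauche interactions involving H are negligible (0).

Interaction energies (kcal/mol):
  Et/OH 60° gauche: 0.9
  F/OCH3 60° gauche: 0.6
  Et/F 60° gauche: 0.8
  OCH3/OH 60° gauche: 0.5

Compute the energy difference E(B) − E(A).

-0.7 kcal/mol

B (staggered): OH–OCH3 gauche, F–Et gauche; 0.5 + 0.8 = 1.3 kcal/mol.
A (staggered): OH–Et gauche, OH–OCH3 gauche, F–OCH3 gauche; 0.9 + 0.5 + 0.6 = 2.0 kcal/mol.
E(B) − E(A) = 1.3 − 2.0 = -0.7 kcal/mol.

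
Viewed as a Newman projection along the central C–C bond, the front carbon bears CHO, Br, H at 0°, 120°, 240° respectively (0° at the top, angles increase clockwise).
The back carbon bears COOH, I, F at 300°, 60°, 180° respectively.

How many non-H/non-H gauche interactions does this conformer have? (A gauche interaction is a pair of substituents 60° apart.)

Non-H gauche pairs: CHO(0°)/COOH(300°); CHO(0°)/I(60°); Br(120°)/I(60°); Br(120°)/F(180°) — 4 interactions.

4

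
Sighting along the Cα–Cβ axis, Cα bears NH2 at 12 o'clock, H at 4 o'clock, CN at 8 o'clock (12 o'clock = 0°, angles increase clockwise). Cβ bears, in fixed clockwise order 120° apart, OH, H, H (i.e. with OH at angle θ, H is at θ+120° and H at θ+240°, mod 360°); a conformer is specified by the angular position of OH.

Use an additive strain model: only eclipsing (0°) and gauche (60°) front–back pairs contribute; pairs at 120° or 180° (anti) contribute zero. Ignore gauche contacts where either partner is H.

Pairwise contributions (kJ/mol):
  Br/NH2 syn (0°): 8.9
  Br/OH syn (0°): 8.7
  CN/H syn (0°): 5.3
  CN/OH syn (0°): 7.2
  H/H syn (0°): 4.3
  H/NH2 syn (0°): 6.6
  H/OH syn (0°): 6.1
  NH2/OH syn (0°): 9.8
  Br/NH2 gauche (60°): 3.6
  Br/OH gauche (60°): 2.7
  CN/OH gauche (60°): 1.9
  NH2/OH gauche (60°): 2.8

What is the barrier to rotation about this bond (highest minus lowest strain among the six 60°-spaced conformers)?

17.5 kJ/mol

OH at 0° (eclipsed): NH2(0°)/OH(0°) eclipsed 9.8; H(120°)/H(120°) eclipsed 4.3; CN(240°)/H(240°) eclipsed 5.3 → 19.4 kJ/mol.
OH at 60° (staggered): NH2(0°)/OH(60°) gauche 2.8 → 2.8 kJ/mol.
OH at 120° (eclipsed): NH2(0°)/H(0°) eclipsed 6.6; H(120°)/OH(120°) eclipsed 6.1; CN(240°)/H(240°) eclipsed 5.3 → 18.0 kJ/mol.
OH at 180° (staggered): CN(240°)/OH(180°) gauche 1.9 → 1.9 kJ/mol.
OH at 240° (eclipsed): NH2(0°)/H(0°) eclipsed 6.6; H(120°)/H(120°) eclipsed 4.3; CN(240°)/OH(240°) eclipsed 7.2 → 18.1 kJ/mol.
OH at 300° (staggered): NH2(0°)/OH(300°) gauche 2.8; CN(240°)/OH(300°) gauche 1.9 → 4.7 kJ/mol.
Max at 0° (19.4 kJ/mol), min at 180° (1.9 kJ/mol); barrier = 17.5 kJ/mol.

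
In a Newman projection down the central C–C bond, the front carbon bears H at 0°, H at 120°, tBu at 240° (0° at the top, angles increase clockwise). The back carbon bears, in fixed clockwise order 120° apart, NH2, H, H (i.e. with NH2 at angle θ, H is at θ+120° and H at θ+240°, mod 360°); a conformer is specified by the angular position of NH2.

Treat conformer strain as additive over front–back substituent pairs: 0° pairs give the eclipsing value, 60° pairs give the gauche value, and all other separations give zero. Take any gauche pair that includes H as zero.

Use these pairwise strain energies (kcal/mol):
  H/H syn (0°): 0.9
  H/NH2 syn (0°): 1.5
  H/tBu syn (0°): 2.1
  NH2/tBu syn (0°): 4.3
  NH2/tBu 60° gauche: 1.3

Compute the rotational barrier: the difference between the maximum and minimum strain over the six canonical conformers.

6.1 kcal/mol

NH2 at 0° (eclipsed): H(0°)/NH2(0°) eclipsed 1.5; H(120°)/H(120°) eclipsed 0.9; tBu(240°)/H(240°) eclipsed 2.1 → 4.5 kcal/mol.
NH2 at 60° (staggered): no non-H gauche contacts → 0.0 kcal/mol.
NH2 at 120° (eclipsed): H(0°)/H(0°) eclipsed 0.9; H(120°)/NH2(120°) eclipsed 1.5; tBu(240°)/H(240°) eclipsed 2.1 → 4.5 kcal/mol.
NH2 at 180° (staggered): tBu(240°)/NH2(180°) gauche 1.3 → 1.3 kcal/mol.
NH2 at 240° (eclipsed): H(0°)/H(0°) eclipsed 0.9; H(120°)/H(120°) eclipsed 0.9; tBu(240°)/NH2(240°) eclipsed 4.3 → 6.1 kcal/mol.
NH2 at 300° (staggered): tBu(240°)/NH2(300°) gauche 1.3 → 1.3 kcal/mol.
Max at 240° (6.1 kcal/mol), min at 60° (0.0 kcal/mol); barrier = 6.1 kcal/mol.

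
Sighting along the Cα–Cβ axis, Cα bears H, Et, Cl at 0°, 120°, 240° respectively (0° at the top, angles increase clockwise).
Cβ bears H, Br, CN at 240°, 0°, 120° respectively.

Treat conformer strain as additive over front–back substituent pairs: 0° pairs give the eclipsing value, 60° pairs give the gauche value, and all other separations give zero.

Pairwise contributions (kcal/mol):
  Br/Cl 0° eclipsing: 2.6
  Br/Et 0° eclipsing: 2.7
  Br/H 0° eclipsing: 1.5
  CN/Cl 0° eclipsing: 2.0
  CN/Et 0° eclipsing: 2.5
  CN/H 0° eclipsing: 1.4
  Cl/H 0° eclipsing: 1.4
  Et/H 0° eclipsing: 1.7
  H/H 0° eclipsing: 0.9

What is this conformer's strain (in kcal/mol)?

This conformer (eclipsed): H(0°)/Br(0°) eclipsed 1.5; Et(120°)/CN(120°) eclipsed 2.5; Cl(240°)/H(240°) eclipsed 1.4 → 5.4 kcal/mol.

5.4 kcal/mol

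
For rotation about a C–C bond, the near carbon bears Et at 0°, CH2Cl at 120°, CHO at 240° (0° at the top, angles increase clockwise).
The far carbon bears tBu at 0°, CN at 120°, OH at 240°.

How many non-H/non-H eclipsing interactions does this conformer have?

3

Non-H eclipsing pairs: Et(0°)/tBu(0°); CH2Cl(120°)/CN(120°); CHO(240°)/OH(240°) — 3 interactions.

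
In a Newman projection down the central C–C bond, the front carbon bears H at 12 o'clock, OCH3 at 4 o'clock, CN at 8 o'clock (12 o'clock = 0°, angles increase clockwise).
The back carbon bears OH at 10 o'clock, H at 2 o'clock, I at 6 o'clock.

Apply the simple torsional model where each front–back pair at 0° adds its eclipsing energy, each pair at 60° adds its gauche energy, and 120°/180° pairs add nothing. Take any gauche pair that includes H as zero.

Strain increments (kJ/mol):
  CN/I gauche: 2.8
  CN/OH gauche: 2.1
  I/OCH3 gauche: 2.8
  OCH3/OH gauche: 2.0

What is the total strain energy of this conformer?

This conformer (staggered): OCH3–I gauche, CN–OH gauche, CN–I gauche; 2.8 + 2.1 + 2.8 = 7.7 kJ/mol.

7.7 kJ/mol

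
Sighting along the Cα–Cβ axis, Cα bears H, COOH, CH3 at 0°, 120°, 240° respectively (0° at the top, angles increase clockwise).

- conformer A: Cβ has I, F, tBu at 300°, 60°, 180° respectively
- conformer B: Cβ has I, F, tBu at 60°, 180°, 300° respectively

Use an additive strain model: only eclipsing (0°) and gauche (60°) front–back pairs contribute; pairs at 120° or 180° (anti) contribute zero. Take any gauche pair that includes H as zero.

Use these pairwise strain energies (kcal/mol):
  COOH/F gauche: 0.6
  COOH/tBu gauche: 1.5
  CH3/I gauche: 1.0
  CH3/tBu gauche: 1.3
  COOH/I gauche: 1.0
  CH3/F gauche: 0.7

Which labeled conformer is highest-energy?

A

A (staggered): COOH–F gauche, COOH–tBu gauche, CH3–I gauche, CH3–tBu gauche; 0.6 + 1.5 + 1.0 + 1.3 = 4.4 kcal/mol.
B (staggered): COOH–I gauche, COOH–F gauche, CH3–F gauche, CH3–tBu gauche; 1.0 + 0.6 + 0.7 + 1.3 = 3.6 kcal/mol.
A has the highest total (4.4 kcal/mol).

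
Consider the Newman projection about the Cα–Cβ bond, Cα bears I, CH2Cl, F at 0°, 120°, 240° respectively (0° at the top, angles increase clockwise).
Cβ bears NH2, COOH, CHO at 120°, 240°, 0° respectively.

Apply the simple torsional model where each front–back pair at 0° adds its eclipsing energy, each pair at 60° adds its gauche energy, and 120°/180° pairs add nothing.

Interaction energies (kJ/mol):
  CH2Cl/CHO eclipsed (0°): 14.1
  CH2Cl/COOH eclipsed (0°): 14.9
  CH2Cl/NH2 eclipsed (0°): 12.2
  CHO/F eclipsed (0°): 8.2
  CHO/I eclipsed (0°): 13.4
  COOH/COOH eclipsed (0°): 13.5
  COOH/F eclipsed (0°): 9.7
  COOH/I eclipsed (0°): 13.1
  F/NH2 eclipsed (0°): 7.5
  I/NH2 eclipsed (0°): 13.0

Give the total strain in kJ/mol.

This conformer is eclipsed. I at 0° is eclipsed with CHO at 0° (13.4); CH2Cl at 120° is eclipsed with NH2 at 120° (12.2); F at 240° is eclipsed with COOH at 240° (9.7). Total 35.3 kJ/mol.

35.3 kJ/mol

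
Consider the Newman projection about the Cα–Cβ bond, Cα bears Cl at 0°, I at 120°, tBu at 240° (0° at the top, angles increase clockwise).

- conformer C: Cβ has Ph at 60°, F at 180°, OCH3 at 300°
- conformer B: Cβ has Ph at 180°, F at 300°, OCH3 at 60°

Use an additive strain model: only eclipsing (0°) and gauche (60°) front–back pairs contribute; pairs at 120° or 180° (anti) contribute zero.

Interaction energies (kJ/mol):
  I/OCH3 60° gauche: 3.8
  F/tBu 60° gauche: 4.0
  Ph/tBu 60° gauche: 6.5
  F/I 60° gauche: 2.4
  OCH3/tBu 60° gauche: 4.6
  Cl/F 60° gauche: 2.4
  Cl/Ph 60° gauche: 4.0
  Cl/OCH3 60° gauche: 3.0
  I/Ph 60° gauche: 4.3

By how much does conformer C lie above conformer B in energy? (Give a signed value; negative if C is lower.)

-1.7 kJ/mol

C (staggered): Cl–Ph gauche, Cl–OCH3 gauche, I–Ph gauche, I–F gauche, tBu–F gauche, tBu–OCH3 gauche; 4.0 + 3.0 + 4.3 + 2.4 + 4.0 + 4.6 = 22.3 kJ/mol.
B (staggered): Cl–F gauche, Cl–OCH3 gauche, I–Ph gauche, I–OCH3 gauche, tBu–Ph gauche, tBu–F gauche; 2.4 + 3.0 + 4.3 + 3.8 + 6.5 + 4.0 = 24.0 kJ/mol.
E(C) − E(B) = 22.3 − 24.0 = -1.7 kJ/mol.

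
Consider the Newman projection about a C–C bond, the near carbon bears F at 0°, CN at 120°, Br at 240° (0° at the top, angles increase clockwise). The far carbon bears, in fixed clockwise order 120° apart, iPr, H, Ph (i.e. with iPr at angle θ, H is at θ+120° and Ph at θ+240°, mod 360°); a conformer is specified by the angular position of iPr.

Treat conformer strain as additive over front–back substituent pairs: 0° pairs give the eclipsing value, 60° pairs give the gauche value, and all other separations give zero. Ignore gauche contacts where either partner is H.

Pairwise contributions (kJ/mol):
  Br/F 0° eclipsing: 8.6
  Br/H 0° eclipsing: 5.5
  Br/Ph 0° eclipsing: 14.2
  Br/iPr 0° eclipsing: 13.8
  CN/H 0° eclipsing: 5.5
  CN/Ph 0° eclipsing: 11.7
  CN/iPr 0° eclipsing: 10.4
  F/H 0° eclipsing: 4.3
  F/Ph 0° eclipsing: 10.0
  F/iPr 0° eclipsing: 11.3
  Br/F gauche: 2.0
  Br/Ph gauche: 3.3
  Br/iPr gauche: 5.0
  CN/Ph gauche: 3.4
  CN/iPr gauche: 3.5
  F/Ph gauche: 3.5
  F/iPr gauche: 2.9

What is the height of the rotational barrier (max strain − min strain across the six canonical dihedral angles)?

iPr at 0° (eclipsed): F–iPr eclipsed, CN–H eclipsed, Br–Ph eclipsed; 11.3 + 5.5 + 14.2 = 31.0 kJ/mol.
iPr at 60° (staggered): F–iPr gauche, F–Ph gauche, CN–iPr gauche, Br–Ph gauche; 2.9 + 3.5 + 3.5 + 3.3 = 13.2 kJ/mol.
iPr at 120° (eclipsed): F–Ph eclipsed, CN–iPr eclipsed, Br–H eclipsed; 10.0 + 10.4 + 5.5 = 25.9 kJ/mol.
iPr at 180° (staggered): F–Ph gauche, CN–iPr gauche, CN–Ph gauche, Br–iPr gauche; 3.5 + 3.5 + 3.4 + 5.0 = 15.4 kJ/mol.
iPr at 240° (eclipsed): F–H eclipsed, CN–Ph eclipsed, Br–iPr eclipsed; 4.3 + 11.7 + 13.8 = 29.8 kJ/mol.
iPr at 300° (staggered): F–iPr gauche, CN–Ph gauche, Br–iPr gauche, Br–Ph gauche; 2.9 + 3.4 + 5.0 + 3.3 = 14.6 kJ/mol.
Max at 0° (31.0 kJ/mol), min at 60° (13.2 kJ/mol); barrier = 17.8 kJ/mol.

17.8 kJ/mol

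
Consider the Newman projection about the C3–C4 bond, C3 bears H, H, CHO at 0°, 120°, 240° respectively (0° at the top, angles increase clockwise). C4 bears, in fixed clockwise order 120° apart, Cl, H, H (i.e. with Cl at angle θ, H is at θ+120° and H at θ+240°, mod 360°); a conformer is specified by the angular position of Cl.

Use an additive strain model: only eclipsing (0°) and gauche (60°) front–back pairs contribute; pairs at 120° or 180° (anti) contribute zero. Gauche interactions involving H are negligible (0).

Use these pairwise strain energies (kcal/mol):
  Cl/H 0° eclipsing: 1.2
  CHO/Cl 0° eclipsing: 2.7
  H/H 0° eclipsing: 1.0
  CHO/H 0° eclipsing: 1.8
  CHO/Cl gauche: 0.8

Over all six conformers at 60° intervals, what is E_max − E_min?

Cl at 0° is eclipsed. H at 0° is eclipsed with Cl at 0° (1.2); H at 120° is eclipsed with H at 120° (1.0); CHO at 240° is eclipsed with H at 240° (1.8). Total 4.0 kcal/mol.
Cl at 60° (staggered): no non-H gauche contacts → 0.0 kcal/mol.
Cl at 120° is eclipsed. H at 0° is eclipsed with H at 0° (1.0); H at 120° is eclipsed with Cl at 120° (1.2); CHO at 240° is eclipsed with H at 240° (1.8). Total 4.0 kcal/mol.
Cl at 180° is staggered. CHO at 240° is gauche with Cl at 180° (0.8). Total 0.8 kcal/mol.
Cl at 240° is eclipsed. H at 0° is eclipsed with H at 0° (1.0); H at 120° is eclipsed with H at 120° (1.0); CHO at 240° is eclipsed with Cl at 240° (2.7). Total 4.7 kcal/mol.
Cl at 300° is staggered. CHO at 240° is gauche with Cl at 300° (0.8). Total 0.8 kcal/mol.
Max at 240° (4.7 kcal/mol), min at 60° (0.0 kcal/mol); barrier = 4.7 kcal/mol.

4.7 kcal/mol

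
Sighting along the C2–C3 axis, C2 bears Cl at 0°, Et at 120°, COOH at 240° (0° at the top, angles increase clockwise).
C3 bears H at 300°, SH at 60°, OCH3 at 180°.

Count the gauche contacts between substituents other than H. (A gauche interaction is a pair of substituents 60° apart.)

Non-H gauche pairs: Cl(0°)/SH(60°); Et(120°)/SH(60°); Et(120°)/OCH3(180°); COOH(240°)/OCH3(180°) — 4 interactions.

4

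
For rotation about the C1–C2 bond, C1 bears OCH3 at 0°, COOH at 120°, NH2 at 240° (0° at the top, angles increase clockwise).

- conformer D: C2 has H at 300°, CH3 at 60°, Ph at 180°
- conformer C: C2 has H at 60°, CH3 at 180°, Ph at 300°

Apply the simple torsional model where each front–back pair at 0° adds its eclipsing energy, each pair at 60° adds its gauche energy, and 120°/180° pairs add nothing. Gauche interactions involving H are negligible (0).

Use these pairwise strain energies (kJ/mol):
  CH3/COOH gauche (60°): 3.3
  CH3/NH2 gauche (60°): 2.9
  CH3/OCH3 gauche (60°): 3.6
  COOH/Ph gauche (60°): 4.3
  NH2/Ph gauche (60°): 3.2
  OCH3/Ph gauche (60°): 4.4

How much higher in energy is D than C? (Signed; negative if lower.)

D (staggered): OCH3(0°)/CH3(60°) gauche 3.6; COOH(120°)/CH3(60°) gauche 3.3; COOH(120°)/Ph(180°) gauche 4.3; NH2(240°)/Ph(180°) gauche 3.2 → 14.4 kJ/mol.
C (staggered): OCH3(0°)/Ph(300°) gauche 4.4; COOH(120°)/CH3(180°) gauche 3.3; NH2(240°)/CH3(180°) gauche 2.9; NH2(240°)/Ph(300°) gauche 3.2 → 13.8 kJ/mol.
E(D) − E(C) = 14.4 − 13.8 = +0.6 kJ/mol.

+0.6 kJ/mol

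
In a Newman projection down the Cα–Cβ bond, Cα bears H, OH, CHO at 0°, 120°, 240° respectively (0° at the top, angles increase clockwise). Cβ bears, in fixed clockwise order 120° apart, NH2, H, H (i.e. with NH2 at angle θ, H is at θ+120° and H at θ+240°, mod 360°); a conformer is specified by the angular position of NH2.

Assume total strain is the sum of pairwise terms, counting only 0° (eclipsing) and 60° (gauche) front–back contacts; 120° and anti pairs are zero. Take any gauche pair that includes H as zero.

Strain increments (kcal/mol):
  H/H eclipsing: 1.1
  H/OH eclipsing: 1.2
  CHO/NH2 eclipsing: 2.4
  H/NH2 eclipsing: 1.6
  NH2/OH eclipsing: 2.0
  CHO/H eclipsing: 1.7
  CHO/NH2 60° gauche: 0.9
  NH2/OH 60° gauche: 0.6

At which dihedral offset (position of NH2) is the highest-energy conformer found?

NH2 at 0° (eclipsed): H(0°)/NH2(0°) eclipsed 1.6; OH(120°)/H(120°) eclipsed 1.2; CHO(240°)/H(240°) eclipsed 1.7 → 4.5 kcal/mol.
NH2 at 60° (staggered): OH(120°)/NH2(60°) gauche 0.6 → 0.6 kcal/mol.
NH2 at 120° (eclipsed): H(0°)/H(0°) eclipsed 1.1; OH(120°)/NH2(120°) eclipsed 2.0; CHO(240°)/H(240°) eclipsed 1.7 → 4.8 kcal/mol.
NH2 at 180° (staggered): OH(120°)/NH2(180°) gauche 0.6; CHO(240°)/NH2(180°) gauche 0.9 → 1.5 kcal/mol.
NH2 at 240° (eclipsed): H(0°)/H(0°) eclipsed 1.1; OH(120°)/H(120°) eclipsed 1.2; CHO(240°)/NH2(240°) eclipsed 2.4 → 4.7 kcal/mol.
NH2 at 300° (staggered): CHO(240°)/NH2(300°) gauche 0.9 → 0.9 kcal/mol.
The maximum (4.8 kcal/mol) occurs with NH2 at 120°.

120°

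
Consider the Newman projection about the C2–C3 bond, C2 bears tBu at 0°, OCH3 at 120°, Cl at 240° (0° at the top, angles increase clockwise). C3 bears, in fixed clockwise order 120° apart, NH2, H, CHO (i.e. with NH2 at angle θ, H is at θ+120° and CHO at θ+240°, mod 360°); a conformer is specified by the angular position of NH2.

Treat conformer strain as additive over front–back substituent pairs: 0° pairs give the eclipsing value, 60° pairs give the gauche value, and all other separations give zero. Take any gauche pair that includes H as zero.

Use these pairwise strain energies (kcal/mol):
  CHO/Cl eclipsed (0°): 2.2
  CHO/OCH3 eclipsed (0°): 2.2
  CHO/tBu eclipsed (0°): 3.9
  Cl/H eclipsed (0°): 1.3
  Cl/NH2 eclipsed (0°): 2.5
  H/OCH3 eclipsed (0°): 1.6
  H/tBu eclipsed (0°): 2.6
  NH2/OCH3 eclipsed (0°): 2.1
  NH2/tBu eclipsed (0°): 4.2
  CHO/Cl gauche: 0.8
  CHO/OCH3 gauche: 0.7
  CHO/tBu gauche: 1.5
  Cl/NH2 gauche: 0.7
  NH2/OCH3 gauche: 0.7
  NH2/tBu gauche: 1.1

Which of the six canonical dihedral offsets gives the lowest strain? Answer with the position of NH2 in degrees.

NH2 at 0° is eclipsed. tBu at 0° is eclipsed with NH2 at 0° (4.2); OCH3 at 120° is eclipsed with H at 120° (1.6); Cl at 240° is eclipsed with CHO at 240° (2.2). Total 8.0 kcal/mol.
NH2 at 60° is staggered. tBu at 0° is gauche with NH2 at 60° (1.1); tBu at 0° is gauche with CHO at 300° (1.5); OCH3 at 120° is gauche with NH2 at 60° (0.7); Cl at 240° is gauche with CHO at 300° (0.8). Total 4.1 kcal/mol.
NH2 at 120° is eclipsed. tBu at 0° is eclipsed with CHO at 0° (3.9); OCH3 at 120° is eclipsed with NH2 at 120° (2.1); Cl at 240° is eclipsed with H at 240° (1.3). Total 7.3 kcal/mol.
NH2 at 180° is staggered. tBu at 0° is gauche with CHO at 60° (1.5); OCH3 at 120° is gauche with NH2 at 180° (0.7); OCH3 at 120° is gauche with CHO at 60° (0.7); Cl at 240° is gauche with NH2 at 180° (0.7). Total 3.6 kcal/mol.
NH2 at 240° is eclipsed. tBu at 0° is eclipsed with H at 0° (2.6); OCH3 at 120° is eclipsed with CHO at 120° (2.2); Cl at 240° is eclipsed with NH2 at 240° (2.5). Total 7.3 kcal/mol.
NH2 at 300° is staggered. tBu at 0° is gauche with NH2 at 300° (1.1); OCH3 at 120° is gauche with CHO at 180° (0.7); Cl at 240° is gauche with NH2 at 300° (0.7); Cl at 240° is gauche with CHO at 180° (0.8). Total 3.3 kcal/mol.
The minimum (3.3 kcal/mol) occurs with NH2 at 300°.

300°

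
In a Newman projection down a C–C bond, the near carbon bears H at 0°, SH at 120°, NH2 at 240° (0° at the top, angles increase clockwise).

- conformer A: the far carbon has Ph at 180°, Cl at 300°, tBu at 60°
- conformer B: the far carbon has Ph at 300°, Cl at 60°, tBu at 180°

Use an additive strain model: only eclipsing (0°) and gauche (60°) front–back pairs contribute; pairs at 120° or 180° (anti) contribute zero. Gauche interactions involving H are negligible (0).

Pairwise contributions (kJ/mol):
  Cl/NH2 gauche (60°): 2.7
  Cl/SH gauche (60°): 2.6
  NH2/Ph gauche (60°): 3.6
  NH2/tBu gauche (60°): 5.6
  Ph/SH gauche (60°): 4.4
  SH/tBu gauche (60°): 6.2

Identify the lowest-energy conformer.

A

A (staggered): SH(120°)/Ph(180°) gauche 4.4; SH(120°)/tBu(60°) gauche 6.2; NH2(240°)/Ph(180°) gauche 3.6; NH2(240°)/Cl(300°) gauche 2.7 → 16.9 kJ/mol.
B (staggered): SH(120°)/Cl(60°) gauche 2.6; SH(120°)/tBu(180°) gauche 6.2; NH2(240°)/Ph(300°) gauche 3.6; NH2(240°)/tBu(180°) gauche 5.6 → 18.0 kJ/mol.
A has the lowest total (16.9 kJ/mol).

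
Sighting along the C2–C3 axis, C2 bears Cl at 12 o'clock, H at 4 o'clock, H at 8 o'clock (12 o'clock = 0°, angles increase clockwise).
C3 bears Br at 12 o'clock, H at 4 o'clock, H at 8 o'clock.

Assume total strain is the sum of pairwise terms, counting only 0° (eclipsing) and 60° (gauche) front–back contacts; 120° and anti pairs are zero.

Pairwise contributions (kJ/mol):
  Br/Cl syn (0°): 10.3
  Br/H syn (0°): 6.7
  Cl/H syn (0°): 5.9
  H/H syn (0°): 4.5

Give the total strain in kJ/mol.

This conformer (eclipsed): Cl–Br eclipsed, H–H eclipsed, H–H eclipsed; 10.3 + 4.5 + 4.5 = 19.3 kJ/mol.

19.3 kJ/mol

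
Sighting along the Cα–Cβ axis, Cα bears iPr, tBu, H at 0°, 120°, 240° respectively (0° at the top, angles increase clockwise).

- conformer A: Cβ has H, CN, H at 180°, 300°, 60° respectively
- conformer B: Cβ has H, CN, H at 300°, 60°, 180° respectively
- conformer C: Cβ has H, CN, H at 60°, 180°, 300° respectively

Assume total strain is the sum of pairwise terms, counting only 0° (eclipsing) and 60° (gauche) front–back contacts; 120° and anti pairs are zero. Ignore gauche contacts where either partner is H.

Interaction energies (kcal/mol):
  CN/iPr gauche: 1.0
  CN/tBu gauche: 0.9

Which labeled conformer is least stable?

A is staggered. iPr at 0° is gauche with CN at 300° (1.0). Total 1.0 kcal/mol.
B is staggered. iPr at 0° is gauche with CN at 60° (1.0); tBu at 120° is gauche with CN at 60° (0.9). Total 1.9 kcal/mol.
C is staggered. tBu at 120° is gauche with CN at 180° (0.9). Total 0.9 kcal/mol.
B has the highest total (1.9 kcal/mol).

B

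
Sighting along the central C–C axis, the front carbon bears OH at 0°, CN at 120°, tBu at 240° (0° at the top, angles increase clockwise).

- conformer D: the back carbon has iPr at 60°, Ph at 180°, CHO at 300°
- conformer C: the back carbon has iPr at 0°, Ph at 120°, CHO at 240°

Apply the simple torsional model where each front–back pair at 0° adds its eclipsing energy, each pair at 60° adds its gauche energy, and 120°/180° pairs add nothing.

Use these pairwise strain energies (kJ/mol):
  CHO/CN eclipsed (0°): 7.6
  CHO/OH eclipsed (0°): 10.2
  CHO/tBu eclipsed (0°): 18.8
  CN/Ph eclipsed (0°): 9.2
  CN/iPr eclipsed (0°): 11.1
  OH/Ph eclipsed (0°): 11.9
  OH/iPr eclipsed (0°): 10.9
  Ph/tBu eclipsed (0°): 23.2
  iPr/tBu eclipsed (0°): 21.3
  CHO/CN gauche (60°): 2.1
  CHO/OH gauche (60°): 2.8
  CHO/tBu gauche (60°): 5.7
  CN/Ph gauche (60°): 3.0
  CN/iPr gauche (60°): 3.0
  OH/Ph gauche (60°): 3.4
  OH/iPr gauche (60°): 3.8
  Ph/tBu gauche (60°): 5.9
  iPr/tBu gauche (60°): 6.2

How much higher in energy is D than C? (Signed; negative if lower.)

D (staggered): OH–iPr gauche, OH–CHO gauche, CN–iPr gauche, CN–Ph gauche, tBu–Ph gauche, tBu–CHO gauche; 3.8 + 2.8 + 3.0 + 3.0 + 5.9 + 5.7 = 24.2 kJ/mol.
C (eclipsed): OH–iPr eclipsed, CN–Ph eclipsed, tBu–CHO eclipsed; 10.9 + 9.2 + 18.8 = 38.9 kJ/mol.
E(D) − E(C) = 24.2 − 38.9 = -14.7 kJ/mol.

-14.7 kJ/mol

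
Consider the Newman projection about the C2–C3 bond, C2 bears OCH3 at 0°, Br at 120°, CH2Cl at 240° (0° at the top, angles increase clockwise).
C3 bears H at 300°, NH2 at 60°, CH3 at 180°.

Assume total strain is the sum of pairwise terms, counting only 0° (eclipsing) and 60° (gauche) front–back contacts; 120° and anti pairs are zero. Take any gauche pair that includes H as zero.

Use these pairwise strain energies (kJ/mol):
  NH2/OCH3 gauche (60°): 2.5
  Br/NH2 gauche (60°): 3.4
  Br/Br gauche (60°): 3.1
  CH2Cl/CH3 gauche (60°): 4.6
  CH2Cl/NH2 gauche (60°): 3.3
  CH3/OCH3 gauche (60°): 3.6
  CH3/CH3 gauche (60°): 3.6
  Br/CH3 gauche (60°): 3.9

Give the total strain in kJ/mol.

This conformer (staggered): OCH3–NH2 gauche, Br–NH2 gauche, Br–CH3 gauche, CH2Cl–CH3 gauche; 2.5 + 3.4 + 3.9 + 4.6 = 14.4 kJ/mol.

14.4 kJ/mol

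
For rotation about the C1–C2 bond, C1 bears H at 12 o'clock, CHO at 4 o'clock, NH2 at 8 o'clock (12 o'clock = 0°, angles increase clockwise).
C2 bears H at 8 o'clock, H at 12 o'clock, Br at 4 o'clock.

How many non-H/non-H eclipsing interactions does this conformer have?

Non-H eclipsing pairs: CHO(120°)/Br(120°) — 1 interaction.

1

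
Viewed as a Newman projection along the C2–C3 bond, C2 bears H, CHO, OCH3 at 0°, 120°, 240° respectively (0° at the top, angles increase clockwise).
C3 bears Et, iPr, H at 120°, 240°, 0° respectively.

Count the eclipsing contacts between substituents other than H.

2

Non-H eclipsing pairs: CHO(120°)/Et(120°); OCH3(240°)/iPr(240°) — 2 interactions.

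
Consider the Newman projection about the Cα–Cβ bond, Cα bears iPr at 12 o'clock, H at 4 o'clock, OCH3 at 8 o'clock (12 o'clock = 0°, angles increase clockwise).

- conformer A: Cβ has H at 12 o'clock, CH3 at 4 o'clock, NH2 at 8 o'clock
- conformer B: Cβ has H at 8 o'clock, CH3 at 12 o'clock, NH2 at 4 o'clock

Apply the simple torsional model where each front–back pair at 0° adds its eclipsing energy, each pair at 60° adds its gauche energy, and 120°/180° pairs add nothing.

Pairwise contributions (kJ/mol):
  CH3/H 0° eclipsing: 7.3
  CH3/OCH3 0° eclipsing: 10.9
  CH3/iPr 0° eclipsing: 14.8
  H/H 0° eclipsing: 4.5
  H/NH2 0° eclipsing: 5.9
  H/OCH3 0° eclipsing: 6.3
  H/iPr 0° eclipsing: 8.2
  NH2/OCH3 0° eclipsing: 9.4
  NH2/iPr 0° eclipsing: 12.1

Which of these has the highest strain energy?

A (eclipsed): iPr(0°)/H(0°) eclipsed 8.2; H(120°)/CH3(120°) eclipsed 7.3; OCH3(240°)/NH2(240°) eclipsed 9.4 → 24.9 kJ/mol.
B (eclipsed): iPr(0°)/CH3(0°) eclipsed 14.8; H(120°)/NH2(120°) eclipsed 5.9; OCH3(240°)/H(240°) eclipsed 6.3 → 27.0 kJ/mol.
B has the highest total (27.0 kJ/mol).

B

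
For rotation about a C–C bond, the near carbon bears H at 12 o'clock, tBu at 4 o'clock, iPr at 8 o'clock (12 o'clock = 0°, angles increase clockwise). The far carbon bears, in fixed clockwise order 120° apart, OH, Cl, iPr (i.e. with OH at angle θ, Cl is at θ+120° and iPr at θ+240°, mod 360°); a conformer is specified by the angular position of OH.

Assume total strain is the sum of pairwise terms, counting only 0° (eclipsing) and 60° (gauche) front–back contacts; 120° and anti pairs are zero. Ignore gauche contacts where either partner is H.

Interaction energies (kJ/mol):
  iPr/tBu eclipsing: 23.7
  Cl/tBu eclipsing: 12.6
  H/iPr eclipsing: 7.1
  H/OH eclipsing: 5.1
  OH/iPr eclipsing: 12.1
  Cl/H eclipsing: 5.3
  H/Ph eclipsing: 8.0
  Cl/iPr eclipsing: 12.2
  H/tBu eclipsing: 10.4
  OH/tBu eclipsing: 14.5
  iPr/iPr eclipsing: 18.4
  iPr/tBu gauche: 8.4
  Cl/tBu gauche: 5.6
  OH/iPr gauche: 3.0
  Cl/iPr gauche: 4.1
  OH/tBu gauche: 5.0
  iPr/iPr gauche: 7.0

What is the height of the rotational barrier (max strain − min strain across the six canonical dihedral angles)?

OH at 0° (eclipsed): H(0°)/OH(0°) eclipsed 5.1; tBu(120°)/Cl(120°) eclipsed 12.6; iPr(240°)/iPr(240°) eclipsed 18.4 → 36.1 kJ/mol.
OH at 60° (staggered): tBu(120°)/OH(60°) gauche 5.0; tBu(120°)/Cl(180°) gauche 5.6; iPr(240°)/Cl(180°) gauche 4.1; iPr(240°)/iPr(300°) gauche 7.0 → 21.7 kJ/mol.
OH at 120° (eclipsed): H(0°)/iPr(0°) eclipsed 7.1; tBu(120°)/OH(120°) eclipsed 14.5; iPr(240°)/Cl(240°) eclipsed 12.2 → 33.8 kJ/mol.
OH at 180° (staggered): tBu(120°)/OH(180°) gauche 5.0; tBu(120°)/iPr(60°) gauche 8.4; iPr(240°)/OH(180°) gauche 3.0; iPr(240°)/Cl(300°) gauche 4.1 → 20.5 kJ/mol.
OH at 240° (eclipsed): H(0°)/Cl(0°) eclipsed 5.3; tBu(120°)/iPr(120°) eclipsed 23.7; iPr(240°)/OH(240°) eclipsed 12.1 → 41.1 kJ/mol.
OH at 300° (staggered): tBu(120°)/Cl(60°) gauche 5.6; tBu(120°)/iPr(180°) gauche 8.4; iPr(240°)/OH(300°) gauche 3.0; iPr(240°)/iPr(180°) gauche 7.0 → 24.0 kJ/mol.
Max at 240° (41.1 kJ/mol), min at 180° (20.5 kJ/mol); barrier = 20.6 kJ/mol.

20.6 kJ/mol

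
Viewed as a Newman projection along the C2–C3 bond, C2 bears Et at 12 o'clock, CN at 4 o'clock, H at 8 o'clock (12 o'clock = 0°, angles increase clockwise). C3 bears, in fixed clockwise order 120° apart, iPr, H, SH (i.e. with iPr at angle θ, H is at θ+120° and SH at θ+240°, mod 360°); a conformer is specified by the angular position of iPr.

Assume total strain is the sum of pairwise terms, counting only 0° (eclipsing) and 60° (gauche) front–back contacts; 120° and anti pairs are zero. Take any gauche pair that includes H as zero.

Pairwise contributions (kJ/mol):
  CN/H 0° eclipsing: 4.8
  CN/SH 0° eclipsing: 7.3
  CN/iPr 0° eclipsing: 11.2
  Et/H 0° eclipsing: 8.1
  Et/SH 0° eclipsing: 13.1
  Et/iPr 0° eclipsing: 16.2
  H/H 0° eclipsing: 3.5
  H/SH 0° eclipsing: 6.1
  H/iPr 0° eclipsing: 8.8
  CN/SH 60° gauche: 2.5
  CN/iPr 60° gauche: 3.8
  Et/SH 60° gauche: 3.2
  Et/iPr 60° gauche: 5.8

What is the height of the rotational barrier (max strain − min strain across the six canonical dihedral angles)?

19.5 kJ/mol

iPr at 0° (eclipsed): Et(0°)/iPr(0°) eclipsed 16.2; CN(120°)/H(120°) eclipsed 4.8; H(240°)/SH(240°) eclipsed 6.1 → 27.1 kJ/mol.
iPr at 60° (staggered): Et(0°)/iPr(60°) gauche 5.8; Et(0°)/SH(300°) gauche 3.2; CN(120°)/iPr(60°) gauche 3.8 → 12.8 kJ/mol.
iPr at 120° (eclipsed): Et(0°)/SH(0°) eclipsed 13.1; CN(120°)/iPr(120°) eclipsed 11.2; H(240°)/H(240°) eclipsed 3.5 → 27.8 kJ/mol.
iPr at 180° (staggered): Et(0°)/SH(60°) gauche 3.2; CN(120°)/iPr(180°) gauche 3.8; CN(120°)/SH(60°) gauche 2.5 → 9.5 kJ/mol.
iPr at 240° (eclipsed): Et(0°)/H(0°) eclipsed 8.1; CN(120°)/SH(120°) eclipsed 7.3; H(240°)/iPr(240°) eclipsed 8.8 → 24.2 kJ/mol.
iPr at 300° (staggered): Et(0°)/iPr(300°) gauche 5.8; CN(120°)/SH(180°) gauche 2.5 → 8.3 kJ/mol.
Max at 120° (27.8 kJ/mol), min at 300° (8.3 kJ/mol); barrier = 19.5 kJ/mol.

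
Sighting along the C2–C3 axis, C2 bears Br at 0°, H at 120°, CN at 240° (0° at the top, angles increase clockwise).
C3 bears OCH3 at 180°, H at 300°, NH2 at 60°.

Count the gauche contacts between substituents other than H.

2

Non-H gauche pairs: Br(0°)/NH2(60°); CN(240°)/OCH3(180°) — 2 interactions.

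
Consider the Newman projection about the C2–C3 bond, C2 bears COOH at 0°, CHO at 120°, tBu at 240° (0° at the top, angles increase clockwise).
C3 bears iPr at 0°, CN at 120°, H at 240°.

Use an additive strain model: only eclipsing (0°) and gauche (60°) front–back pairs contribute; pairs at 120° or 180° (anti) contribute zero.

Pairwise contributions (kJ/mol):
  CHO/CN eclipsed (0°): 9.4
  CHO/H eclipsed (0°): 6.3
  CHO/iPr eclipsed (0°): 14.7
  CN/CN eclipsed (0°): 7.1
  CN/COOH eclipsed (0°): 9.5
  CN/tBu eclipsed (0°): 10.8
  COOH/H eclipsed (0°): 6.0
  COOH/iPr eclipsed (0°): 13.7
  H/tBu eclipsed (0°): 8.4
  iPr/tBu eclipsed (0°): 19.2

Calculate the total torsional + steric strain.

This conformer (eclipsed): COOH(0°)/iPr(0°) eclipsed 13.7; CHO(120°)/CN(120°) eclipsed 9.4; tBu(240°)/H(240°) eclipsed 8.4 → 31.5 kJ/mol.

31.5 kJ/mol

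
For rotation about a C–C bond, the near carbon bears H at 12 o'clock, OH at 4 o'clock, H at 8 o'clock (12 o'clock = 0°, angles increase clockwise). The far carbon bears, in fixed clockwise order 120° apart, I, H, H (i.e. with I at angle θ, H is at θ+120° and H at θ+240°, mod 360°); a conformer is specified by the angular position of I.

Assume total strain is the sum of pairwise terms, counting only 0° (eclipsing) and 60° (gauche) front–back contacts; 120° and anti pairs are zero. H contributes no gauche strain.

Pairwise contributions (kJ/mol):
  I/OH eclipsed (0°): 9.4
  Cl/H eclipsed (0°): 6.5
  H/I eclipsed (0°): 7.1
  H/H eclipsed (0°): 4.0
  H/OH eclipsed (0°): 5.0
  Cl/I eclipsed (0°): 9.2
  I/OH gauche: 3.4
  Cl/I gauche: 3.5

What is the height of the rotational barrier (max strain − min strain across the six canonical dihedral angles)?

17.4 kJ/mol

I at 0° (eclipsed): H(0°)/I(0°) eclipsed 7.1; OH(120°)/H(120°) eclipsed 5.0; H(240°)/H(240°) eclipsed 4.0 → 16.1 kJ/mol.
I at 60° (staggered): OH(120°)/I(60°) gauche 3.4 → 3.4 kJ/mol.
I at 120° (eclipsed): H(0°)/H(0°) eclipsed 4.0; OH(120°)/I(120°) eclipsed 9.4; H(240°)/H(240°) eclipsed 4.0 → 17.4 kJ/mol.
I at 180° (staggered): OH(120°)/I(180°) gauche 3.4 → 3.4 kJ/mol.
I at 240° (eclipsed): H(0°)/H(0°) eclipsed 4.0; OH(120°)/H(120°) eclipsed 5.0; H(240°)/I(240°) eclipsed 7.1 → 16.1 kJ/mol.
I at 300° (staggered): no non-H gauche contacts → 0.0 kJ/mol.
Max at 120° (17.4 kJ/mol), min at 300° (0.0 kJ/mol); barrier = 17.4 kJ/mol.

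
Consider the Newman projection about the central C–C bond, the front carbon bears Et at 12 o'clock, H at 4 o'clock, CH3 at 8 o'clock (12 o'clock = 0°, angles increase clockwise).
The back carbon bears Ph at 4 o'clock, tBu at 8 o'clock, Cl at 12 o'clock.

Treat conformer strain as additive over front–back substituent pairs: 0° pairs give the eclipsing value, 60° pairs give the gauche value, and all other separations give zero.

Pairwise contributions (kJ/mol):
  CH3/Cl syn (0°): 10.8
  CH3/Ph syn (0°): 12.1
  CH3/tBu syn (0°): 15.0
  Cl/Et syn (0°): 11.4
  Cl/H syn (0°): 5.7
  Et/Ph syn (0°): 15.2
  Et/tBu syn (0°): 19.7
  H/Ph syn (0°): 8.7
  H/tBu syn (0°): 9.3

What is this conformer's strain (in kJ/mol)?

35.1 kJ/mol

This conformer is eclipsed. Et at 0° is eclipsed with Cl at 0° (11.4); H at 120° is eclipsed with Ph at 120° (8.7); CH3 at 240° is eclipsed with tBu at 240° (15.0). Total 35.1 kJ/mol.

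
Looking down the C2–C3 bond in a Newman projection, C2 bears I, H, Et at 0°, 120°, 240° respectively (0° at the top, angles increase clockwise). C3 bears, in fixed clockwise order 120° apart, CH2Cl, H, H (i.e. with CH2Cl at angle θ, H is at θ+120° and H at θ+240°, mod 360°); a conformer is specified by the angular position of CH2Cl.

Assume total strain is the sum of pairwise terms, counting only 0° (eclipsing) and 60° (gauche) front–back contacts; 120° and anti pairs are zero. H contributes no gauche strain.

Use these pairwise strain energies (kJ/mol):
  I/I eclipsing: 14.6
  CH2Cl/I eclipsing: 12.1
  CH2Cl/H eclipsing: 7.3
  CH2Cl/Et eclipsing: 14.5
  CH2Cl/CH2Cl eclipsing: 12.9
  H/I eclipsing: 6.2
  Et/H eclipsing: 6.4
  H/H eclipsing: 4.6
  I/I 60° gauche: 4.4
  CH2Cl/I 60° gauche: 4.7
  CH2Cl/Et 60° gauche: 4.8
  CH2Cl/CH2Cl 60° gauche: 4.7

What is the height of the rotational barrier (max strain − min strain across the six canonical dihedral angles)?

20.6 kJ/mol

CH2Cl at 0° is eclipsed. I at 0° is eclipsed with CH2Cl at 0° (12.1); H at 120° is eclipsed with H at 120° (4.6); Et at 240° is eclipsed with H at 240° (6.4). Total 23.1 kJ/mol.
CH2Cl at 60° is staggered. I at 0° is gauche with CH2Cl at 60° (4.7). Total 4.7 kJ/mol.
CH2Cl at 120° is eclipsed. I at 0° is eclipsed with H at 0° (6.2); H at 120° is eclipsed with CH2Cl at 120° (7.3); Et at 240° is eclipsed with H at 240° (6.4). Total 19.9 kJ/mol.
CH2Cl at 180° is staggered. Et at 240° is gauche with CH2Cl at 180° (4.8). Total 4.8 kJ/mol.
CH2Cl at 240° is eclipsed. I at 0° is eclipsed with H at 0° (6.2); H at 120° is eclipsed with H at 120° (4.6); Et at 240° is eclipsed with CH2Cl at 240° (14.5). Total 25.3 kJ/mol.
CH2Cl at 300° is staggered. I at 0° is gauche with CH2Cl at 300° (4.7); Et at 240° is gauche with CH2Cl at 300° (4.8). Total 9.5 kJ/mol.
Max at 240° (25.3 kJ/mol), min at 60° (4.7 kJ/mol); barrier = 20.6 kJ/mol.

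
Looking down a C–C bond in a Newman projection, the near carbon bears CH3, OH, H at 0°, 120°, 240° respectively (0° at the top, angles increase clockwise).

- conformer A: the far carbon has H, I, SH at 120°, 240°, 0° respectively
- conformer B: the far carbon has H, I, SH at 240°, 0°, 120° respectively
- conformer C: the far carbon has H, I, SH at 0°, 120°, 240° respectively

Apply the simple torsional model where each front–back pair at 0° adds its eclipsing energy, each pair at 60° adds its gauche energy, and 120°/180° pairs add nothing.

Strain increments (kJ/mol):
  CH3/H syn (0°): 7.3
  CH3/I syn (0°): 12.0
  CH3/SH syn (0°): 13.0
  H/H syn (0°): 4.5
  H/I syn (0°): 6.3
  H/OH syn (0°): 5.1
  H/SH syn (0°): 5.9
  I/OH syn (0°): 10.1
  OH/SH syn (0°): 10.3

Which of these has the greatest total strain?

A is eclipsed. CH3 at 0° is eclipsed with SH at 0° (13.0); OH at 120° is eclipsed with H at 120° (5.1); H at 240° is eclipsed with I at 240° (6.3). Total 24.4 kJ/mol.
B is eclipsed. CH3 at 0° is eclipsed with I at 0° (12.0); OH at 120° is eclipsed with SH at 120° (10.3); H at 240° is eclipsed with H at 240° (4.5). Total 26.8 kJ/mol.
C is eclipsed. CH3 at 0° is eclipsed with H at 0° (7.3); OH at 120° is eclipsed with I at 120° (10.1); H at 240° is eclipsed with SH at 240° (5.9). Total 23.3 kJ/mol.
B has the highest total (26.8 kJ/mol).

B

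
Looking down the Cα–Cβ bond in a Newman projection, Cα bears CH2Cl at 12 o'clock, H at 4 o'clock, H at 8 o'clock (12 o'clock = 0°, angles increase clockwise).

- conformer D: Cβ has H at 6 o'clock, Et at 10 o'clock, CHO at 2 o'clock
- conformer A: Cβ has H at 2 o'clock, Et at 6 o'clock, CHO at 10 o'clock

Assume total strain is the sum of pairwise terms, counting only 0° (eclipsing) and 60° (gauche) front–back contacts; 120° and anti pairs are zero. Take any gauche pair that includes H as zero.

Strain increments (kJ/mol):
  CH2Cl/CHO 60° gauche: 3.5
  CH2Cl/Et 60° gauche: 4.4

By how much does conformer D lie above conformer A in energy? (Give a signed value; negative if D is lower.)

D is staggered. CH2Cl at 0° is gauche with Et at 300° (4.4); CH2Cl at 0° is gauche with CHO at 60° (3.5). Total 7.9 kJ/mol.
A is staggered. CH2Cl at 0° is gauche with CHO at 300° (3.5). Total 3.5 kJ/mol.
E(D) − E(A) = 7.9 − 3.5 = +4.4 kJ/mol.

+4.4 kJ/mol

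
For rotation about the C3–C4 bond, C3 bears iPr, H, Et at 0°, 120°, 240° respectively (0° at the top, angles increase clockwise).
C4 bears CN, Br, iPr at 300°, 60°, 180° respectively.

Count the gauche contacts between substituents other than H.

Non-H gauche pairs: iPr(0°)/CN(300°); iPr(0°)/Br(60°); Et(240°)/CN(300°); Et(240°)/iPr(180°) — 4 interactions.

4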